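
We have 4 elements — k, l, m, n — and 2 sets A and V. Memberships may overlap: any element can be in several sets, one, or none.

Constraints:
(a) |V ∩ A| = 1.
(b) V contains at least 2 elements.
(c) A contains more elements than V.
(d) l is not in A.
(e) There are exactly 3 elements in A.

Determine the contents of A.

From (d): l ∉ A.
(e): only 3 candidates remain for A, so all are in.

A = {k, m, n}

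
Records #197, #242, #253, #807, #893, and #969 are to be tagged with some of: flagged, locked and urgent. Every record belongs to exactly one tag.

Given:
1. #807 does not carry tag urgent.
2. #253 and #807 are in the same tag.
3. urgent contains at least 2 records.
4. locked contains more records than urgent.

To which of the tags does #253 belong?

#253: locked

From (1): #807 ∉ urgent.
(2): #253 matches #807: #253 ∉ urgent.
Suppose #253 ∈ flagged: no assignment then satisfies all the clues, so #253 ∉ flagged.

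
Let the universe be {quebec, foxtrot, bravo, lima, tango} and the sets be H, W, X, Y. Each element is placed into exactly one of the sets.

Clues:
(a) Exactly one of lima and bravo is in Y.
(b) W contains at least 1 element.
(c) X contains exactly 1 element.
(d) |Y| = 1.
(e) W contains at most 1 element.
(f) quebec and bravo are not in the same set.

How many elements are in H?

2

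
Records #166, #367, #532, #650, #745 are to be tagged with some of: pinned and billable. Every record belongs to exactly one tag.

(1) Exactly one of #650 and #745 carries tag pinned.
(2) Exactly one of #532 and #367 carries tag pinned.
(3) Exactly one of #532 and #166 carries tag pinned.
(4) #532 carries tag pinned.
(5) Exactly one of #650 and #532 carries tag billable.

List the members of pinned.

From (4): #532 ∈ pinned.
(2) (exactly one): #367 ∉ pinned.
(3) (exactly one): #166 ∉ pinned.
(5) (exactly one): #650 ∈ billable.
Only one tag left: #166 ∈ billable.
Only one tag left: #367 ∈ billable.
(1) (exactly one): #745 ∈ pinned.

pinned = {#532, #745}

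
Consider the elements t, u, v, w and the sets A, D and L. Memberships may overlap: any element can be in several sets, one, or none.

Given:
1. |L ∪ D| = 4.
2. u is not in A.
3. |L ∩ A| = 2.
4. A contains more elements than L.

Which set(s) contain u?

u: D

From (2): u ∉ A.
Suppose u ∉ D: no assignment then satisfies all the clues, so u ∈ D.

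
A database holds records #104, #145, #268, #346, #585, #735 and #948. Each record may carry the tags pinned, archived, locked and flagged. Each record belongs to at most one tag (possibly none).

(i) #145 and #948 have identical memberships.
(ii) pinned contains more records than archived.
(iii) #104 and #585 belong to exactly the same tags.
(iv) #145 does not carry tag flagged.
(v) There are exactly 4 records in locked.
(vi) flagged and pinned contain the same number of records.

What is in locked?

locked = {#104, #145, #585, #948}

From (iv): #145 ∉ flagged.
(i): #948 matches #145: #948 ∉ flagged.
Suppose #104 ∉ locked: no assignment then satisfies all the clues, so #104 ∈ locked.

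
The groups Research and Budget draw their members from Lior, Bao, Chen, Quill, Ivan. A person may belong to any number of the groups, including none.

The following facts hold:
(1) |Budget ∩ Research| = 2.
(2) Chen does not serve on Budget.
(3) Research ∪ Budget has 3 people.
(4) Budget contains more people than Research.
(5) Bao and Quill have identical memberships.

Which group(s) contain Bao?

Bao: Budget, Research

From (2): Chen ∉ Budget.
Suppose Bao ∉ Research: no assignment then satisfies all the clues, so Bao ∈ Research.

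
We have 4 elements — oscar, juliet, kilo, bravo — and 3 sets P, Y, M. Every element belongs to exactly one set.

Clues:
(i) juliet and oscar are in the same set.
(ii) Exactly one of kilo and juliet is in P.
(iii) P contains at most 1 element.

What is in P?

P = {kilo}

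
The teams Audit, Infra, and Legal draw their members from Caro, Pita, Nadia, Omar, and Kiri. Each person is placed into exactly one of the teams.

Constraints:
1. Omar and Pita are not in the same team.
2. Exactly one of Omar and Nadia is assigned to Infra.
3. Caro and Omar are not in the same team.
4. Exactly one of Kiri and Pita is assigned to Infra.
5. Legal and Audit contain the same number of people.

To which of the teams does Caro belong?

Caro: Infra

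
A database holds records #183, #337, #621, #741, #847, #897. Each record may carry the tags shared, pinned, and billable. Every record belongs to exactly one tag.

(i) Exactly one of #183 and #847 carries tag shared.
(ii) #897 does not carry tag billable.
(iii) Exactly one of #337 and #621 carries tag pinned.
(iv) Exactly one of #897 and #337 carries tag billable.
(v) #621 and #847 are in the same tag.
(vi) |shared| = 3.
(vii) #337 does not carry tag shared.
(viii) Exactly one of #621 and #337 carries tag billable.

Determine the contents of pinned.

pinned = {#621, #847}

From (ii): #897 ∉ billable.
From (vii): #337 ∉ shared.
(iv) (exactly one): #337 ∈ billable.
(viii) (exactly one): #621 ∉ billable.
(iii) (exactly one): #621 ∈ pinned.
(v): #847 matches #621: #847 ∉ shared.
(v): #847 matches #621: #847 ∈ pinned.
(vi): only 3 candidates remain for shared, so all are in.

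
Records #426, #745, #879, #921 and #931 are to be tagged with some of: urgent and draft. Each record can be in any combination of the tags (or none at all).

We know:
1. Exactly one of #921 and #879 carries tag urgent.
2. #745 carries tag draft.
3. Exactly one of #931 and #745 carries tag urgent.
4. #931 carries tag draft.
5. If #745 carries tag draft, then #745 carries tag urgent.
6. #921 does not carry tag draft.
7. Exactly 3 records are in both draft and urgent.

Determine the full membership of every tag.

From (2): #745 ∈ draft.
From (4): #931 ∈ draft.
From (6): #921 ∉ draft.
(5): #745 ∈ urgent.
(3) (exactly one): #931 ∉ urgent.
Suppose #426 ∉ urgent: no assignment then satisfies all the clues, so #426 ∈ urgent.

urgent = {#426, #745, #879}; draft = {#426, #745, #879, #931}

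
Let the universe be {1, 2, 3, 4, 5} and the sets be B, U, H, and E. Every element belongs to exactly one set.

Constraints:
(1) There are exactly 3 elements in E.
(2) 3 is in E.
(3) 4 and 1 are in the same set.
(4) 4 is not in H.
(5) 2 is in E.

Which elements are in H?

H = {}

From (2): 3 ∈ E.
From (4): 4 ∉ H.
From (5): 2 ∈ E.
(3): 1 matches 4: 1 ∉ H.
Suppose 5 ∈ H: no assignment then satisfies all the clues, so 5 ∉ H.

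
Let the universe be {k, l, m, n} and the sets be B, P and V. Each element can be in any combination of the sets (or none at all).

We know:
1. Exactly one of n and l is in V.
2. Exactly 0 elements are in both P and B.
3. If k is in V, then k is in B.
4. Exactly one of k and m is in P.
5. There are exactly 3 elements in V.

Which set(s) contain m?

m: P, V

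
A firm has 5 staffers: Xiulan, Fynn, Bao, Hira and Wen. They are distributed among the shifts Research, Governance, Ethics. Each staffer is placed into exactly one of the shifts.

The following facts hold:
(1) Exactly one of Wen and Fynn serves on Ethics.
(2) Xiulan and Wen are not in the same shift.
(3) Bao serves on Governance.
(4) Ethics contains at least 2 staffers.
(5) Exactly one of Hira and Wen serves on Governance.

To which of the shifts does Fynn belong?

From (3): Bao ∈ Governance.
Suppose Fynn ∈ Research: no assignment then satisfies all the clues, so Fynn ∉ Research.

Fynn: Ethics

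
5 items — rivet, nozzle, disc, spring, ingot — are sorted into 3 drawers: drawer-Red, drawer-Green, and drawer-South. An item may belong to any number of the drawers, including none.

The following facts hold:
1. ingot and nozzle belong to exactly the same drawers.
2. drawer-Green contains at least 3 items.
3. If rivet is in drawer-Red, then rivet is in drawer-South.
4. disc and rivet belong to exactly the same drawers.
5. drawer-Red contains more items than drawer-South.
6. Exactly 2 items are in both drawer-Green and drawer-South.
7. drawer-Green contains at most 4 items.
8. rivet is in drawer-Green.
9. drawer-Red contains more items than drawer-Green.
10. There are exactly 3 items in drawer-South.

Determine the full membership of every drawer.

drawer-Red = {disc, ingot, nozzle, rivet, spring}; drawer-Green = {disc, ingot, nozzle, rivet}; drawer-South = {disc, rivet, spring}

From (8): rivet ∈ drawer-Green.
(4): disc matches rivet: disc ∈ drawer-Green.
Suppose rivet ∉ drawer-Red: no assignment then satisfies all the clues, so rivet ∈ drawer-Red.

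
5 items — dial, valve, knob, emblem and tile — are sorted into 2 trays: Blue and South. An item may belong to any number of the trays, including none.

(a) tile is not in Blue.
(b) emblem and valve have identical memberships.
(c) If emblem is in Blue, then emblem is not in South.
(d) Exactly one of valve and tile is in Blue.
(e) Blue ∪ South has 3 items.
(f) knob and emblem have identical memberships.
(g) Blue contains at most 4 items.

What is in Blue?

Blue = {emblem, knob, valve}

From (a): tile ∉ Blue.
(d) (exactly one): valve ∈ Blue.
(b): emblem matches valve: emblem ∈ Blue.
(c): emblem ∉ South.
(f): knob matches emblem: knob ∈ Blue.
(f): knob matches emblem: knob ∉ South.
(b): valve matches emblem: valve ∉ South.
Suppose dial ∈ Blue: no assignment then satisfies all the clues, so dial ∉ Blue.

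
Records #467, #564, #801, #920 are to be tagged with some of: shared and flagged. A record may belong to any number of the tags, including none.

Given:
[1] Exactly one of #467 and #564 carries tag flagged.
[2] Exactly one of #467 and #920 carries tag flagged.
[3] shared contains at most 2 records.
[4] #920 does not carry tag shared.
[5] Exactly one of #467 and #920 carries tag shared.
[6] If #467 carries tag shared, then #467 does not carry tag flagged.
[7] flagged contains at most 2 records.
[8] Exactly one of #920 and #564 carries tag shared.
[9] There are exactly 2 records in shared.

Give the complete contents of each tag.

From (4): #920 ∉ shared.
(5) (exactly one): #467 ∈ shared.
(6): #467 ∉ flagged.
(8) (exactly one): #564 ∈ shared.
(9): shared already has 2, so the rest are out.
(1) (exactly one): #564 ∈ flagged.
(2) (exactly one): #920 ∈ flagged.
(7): flagged already has 2, so the rest are out.

shared = {#467, #564}; flagged = {#564, #920}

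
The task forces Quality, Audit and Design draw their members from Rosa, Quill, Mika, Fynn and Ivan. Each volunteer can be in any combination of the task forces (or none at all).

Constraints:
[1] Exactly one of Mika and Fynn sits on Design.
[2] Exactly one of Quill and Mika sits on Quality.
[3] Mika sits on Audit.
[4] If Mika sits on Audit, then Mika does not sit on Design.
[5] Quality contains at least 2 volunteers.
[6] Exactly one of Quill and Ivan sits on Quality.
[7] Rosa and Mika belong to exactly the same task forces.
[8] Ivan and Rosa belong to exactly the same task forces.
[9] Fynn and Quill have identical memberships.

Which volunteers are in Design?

Design = {Fynn, Quill}

From (3): Mika ∈ Audit.
(4): Mika ∉ Design.
(7): Rosa matches Mika: Rosa ∈ Audit.
(7): Rosa matches Mika: Rosa ∉ Design.
(8): Ivan matches Rosa: Ivan ∈ Audit.
(8): Ivan matches Rosa: Ivan ∉ Design.
(1) (exactly one): Fynn ∈ Design.
(9): Quill matches Fynn: Quill ∈ Design.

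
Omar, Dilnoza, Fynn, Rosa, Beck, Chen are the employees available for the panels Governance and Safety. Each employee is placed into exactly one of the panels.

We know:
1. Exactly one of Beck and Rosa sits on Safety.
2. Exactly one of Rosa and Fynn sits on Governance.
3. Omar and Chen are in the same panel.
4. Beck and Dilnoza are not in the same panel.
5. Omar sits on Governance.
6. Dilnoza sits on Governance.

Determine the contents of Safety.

From (5): Omar ∈ Governance.
From (6): Dilnoza ∈ Governance.
(3): Chen matches Omar: Chen ∈ Governance.
(4): Beck ∉ Governance.
Only one panel left: Beck ∈ Safety.
(1) (exactly one): Rosa ∉ Safety.
Only one panel left: Rosa ∈ Governance.
(2) (exactly one): Fynn ∉ Governance.
Only one panel left: Fynn ∈ Safety.

Safety = {Beck, Fynn}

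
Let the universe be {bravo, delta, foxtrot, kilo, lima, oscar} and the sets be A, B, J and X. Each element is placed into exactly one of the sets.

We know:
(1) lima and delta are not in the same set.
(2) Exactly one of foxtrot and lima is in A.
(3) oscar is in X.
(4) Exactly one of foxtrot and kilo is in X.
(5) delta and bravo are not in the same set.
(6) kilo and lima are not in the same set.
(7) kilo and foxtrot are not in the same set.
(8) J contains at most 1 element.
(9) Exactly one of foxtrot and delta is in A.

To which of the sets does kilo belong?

kilo: X

From (3): oscar ∈ X.
Suppose kilo ∈ A: no assignment then satisfies all the clues, so kilo ∉ A.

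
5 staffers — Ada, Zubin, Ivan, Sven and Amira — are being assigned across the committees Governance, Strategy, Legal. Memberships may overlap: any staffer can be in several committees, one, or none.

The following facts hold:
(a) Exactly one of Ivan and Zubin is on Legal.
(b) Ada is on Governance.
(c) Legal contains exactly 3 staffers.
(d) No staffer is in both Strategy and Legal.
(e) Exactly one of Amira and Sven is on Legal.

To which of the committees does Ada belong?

From (b): Ada ∈ Governance.
Suppose Ada ∈ Strategy: no assignment then satisfies all the clues, so Ada ∉ Strategy.

Ada: Governance, Legal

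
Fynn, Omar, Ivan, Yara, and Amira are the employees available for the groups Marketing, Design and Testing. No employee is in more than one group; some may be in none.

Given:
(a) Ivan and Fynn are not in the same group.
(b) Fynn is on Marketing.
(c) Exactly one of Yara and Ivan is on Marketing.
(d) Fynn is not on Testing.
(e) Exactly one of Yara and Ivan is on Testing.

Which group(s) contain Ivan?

Ivan: Testing

From (b): Fynn ∈ Marketing.
(a): Ivan ∉ Marketing.
(c) (exactly one): Yara ∈ Marketing.
(e) (exactly one): Ivan ∈ Testing.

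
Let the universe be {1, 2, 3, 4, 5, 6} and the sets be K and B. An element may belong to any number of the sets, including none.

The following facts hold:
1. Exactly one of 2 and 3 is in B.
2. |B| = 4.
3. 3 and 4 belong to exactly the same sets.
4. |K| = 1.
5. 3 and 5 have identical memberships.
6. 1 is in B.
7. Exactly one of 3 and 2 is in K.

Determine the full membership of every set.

K = {2}; B = {1, 3, 4, 5}

From (6): 1 ∈ B.
Suppose 1 ∈ K: no assignment then satisfies all the clues, so 1 ∉ K.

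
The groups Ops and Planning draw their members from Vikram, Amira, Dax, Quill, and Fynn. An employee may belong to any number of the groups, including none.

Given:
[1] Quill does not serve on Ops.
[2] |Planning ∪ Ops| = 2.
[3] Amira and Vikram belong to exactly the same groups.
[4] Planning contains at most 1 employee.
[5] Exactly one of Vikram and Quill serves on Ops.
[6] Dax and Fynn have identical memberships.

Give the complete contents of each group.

Ops = {Amira, Vikram}; Planning = {}

From (1): Quill ∉ Ops.
(5) (exactly one): Vikram ∈ Ops.
(3): Amira matches Vikram: Amira ∈ Ops.
Suppose Vikram ∈ Planning: no assignment then satisfies all the clues, so Vikram ∉ Planning.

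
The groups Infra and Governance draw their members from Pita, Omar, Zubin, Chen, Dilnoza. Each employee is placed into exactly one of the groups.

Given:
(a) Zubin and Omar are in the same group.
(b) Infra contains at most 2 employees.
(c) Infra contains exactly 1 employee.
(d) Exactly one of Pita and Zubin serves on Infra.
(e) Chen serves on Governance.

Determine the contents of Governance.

Governance = {Chen, Dilnoza, Omar, Zubin}

From (e): Chen ∈ Governance.
Suppose Pita ∈ Governance: no assignment then satisfies all the clues, so Pita ∉ Governance.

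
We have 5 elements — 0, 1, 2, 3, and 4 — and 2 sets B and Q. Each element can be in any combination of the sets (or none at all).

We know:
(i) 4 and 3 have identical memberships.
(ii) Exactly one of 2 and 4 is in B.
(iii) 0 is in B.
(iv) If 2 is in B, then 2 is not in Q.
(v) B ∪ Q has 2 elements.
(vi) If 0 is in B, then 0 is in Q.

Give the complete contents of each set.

From (iii): 0 ∈ B.
(vi): 0 ∈ Q.
Suppose 1 ∈ B: no assignment then satisfies all the clues, so 1 ∉ B.

B = {0, 2}; Q = {0}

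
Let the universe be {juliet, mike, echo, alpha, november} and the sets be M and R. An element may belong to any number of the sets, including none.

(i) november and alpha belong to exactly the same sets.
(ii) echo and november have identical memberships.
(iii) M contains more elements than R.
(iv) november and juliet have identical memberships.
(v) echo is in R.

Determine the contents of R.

From (v): echo ∈ R.
(ii): november matches echo: november ∈ R.
(iv): juliet matches november: juliet ∈ R.
(i): alpha matches november: alpha ∈ R.
Suppose mike ∈ R: no assignment then satisfies all the clues, so mike ∉ R.

R = {alpha, echo, juliet, november}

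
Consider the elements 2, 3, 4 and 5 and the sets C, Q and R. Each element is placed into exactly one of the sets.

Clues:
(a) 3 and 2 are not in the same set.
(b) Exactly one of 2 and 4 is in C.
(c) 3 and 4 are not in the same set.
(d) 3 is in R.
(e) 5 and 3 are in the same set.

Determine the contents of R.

From (d): 3 ∈ R.
(a): 2 ∉ R.
(c): 4 ∉ R.
(e): 5 matches 3: 5 ∉ C.
(e): 5 matches 3: 5 ∉ Q.
(e): 5 matches 3: 5 ∈ R.

R = {3, 5}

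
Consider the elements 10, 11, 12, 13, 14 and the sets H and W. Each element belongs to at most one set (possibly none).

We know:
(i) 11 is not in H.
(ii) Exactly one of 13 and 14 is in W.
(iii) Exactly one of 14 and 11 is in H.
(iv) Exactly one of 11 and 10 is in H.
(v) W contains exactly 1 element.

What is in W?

W = {13}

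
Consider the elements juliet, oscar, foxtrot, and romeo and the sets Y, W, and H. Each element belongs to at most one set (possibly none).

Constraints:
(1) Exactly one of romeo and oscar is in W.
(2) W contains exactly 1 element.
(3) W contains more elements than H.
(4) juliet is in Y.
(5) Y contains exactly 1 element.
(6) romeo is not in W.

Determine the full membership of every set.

From (4): juliet ∈ Y.
From (6): romeo ∉ W.
(1) (exactly one): oscar ∈ W.
(2): W already has 1, so the rest are out.
(5): Y already has 1, so the rest are out.
Suppose foxtrot ∈ H: no assignment then satisfies all the clues, so foxtrot ∉ H.

Y = {juliet}; W = {oscar}; H = {}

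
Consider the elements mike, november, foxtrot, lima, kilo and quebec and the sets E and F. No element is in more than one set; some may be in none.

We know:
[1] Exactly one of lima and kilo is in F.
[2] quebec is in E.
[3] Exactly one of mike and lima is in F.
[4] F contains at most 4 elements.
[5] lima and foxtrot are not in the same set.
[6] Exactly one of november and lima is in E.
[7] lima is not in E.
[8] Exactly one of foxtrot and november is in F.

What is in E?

E = {november, quebec}

From (2): quebec ∈ E.
From (7): lima ∉ E.
(6) (exactly one): november ∈ E.
(8) (exactly one): foxtrot ∈ F.
(5): lima ∉ F.
(1) (exactly one): kilo ∈ F.
(3) (exactly one): mike ∈ F.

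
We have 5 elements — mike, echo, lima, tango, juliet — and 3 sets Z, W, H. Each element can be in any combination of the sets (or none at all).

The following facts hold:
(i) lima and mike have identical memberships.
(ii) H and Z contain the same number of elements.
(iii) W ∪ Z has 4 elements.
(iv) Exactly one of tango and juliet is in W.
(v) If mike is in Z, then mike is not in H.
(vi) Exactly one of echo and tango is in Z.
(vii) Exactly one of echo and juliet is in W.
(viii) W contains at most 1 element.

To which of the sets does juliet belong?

juliet: H, W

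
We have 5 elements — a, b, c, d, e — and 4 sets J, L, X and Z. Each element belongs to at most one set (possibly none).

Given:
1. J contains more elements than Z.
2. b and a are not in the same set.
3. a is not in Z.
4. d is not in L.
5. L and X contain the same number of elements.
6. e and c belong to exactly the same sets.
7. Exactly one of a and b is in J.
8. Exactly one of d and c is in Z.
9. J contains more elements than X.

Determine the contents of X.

From (3): a ∉ Z.
From (4): d ∉ L.
Suppose a ∈ X: no assignment then satisfies all the clues, so a ∉ X.

X = {}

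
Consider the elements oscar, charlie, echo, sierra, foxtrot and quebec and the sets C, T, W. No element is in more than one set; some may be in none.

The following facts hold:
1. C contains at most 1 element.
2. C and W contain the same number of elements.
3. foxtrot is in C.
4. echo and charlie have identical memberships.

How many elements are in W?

1

From (3): foxtrot ∈ C.
(1): C already has 1, so the rest are out.
Suppose charlie ∈ W: no assignment then satisfies all the clues, so charlie ∉ W.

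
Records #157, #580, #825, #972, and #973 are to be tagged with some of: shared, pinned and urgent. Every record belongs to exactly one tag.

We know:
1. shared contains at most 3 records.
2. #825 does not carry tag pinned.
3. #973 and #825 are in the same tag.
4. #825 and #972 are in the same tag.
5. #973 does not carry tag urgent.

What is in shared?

From (2): #825 ∉ pinned.
From (5): #973 ∉ urgent.
(3): #973 matches #825: #973 ∉ pinned.
(3): #825 matches #973: #825 ∉ urgent.
(4): #972 matches #825: #972 ∉ pinned.
(4): #972 matches #825: #972 ∉ urgent.
Only one tag left: #825 ∈ shared.
Only one tag left: #972 ∈ shared.
Only one tag left: #973 ∈ shared.
(1): shared already has 3, so the rest are out.

shared = {#825, #972, #973}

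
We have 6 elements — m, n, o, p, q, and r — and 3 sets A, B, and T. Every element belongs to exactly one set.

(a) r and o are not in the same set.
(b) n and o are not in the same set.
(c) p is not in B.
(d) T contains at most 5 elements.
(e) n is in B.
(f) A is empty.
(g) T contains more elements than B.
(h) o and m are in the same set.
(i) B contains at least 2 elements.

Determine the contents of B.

B = {n, r}

From (c): p ∉ B.
From (e): n ∈ B.
(b): o ∉ B.
(f): A already has 0, so the rest are out.
(h): m matches o: m ∉ B.
Only one set left: m ∈ T.
Only one set left: o ∈ T.
Only one set left: p ∈ T.
(a): r ∉ T.
Only one set left: r ∈ B.
Suppose q ∈ B: no assignment then satisfies all the clues, so q ∉ B.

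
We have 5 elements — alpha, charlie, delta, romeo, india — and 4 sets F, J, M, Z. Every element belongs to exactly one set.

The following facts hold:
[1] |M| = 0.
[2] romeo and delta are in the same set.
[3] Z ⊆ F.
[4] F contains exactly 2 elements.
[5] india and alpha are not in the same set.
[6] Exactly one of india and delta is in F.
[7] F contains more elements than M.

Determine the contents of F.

(1): M already has 0, so the rest are out.
Suppose alpha ∈ F: no assignment then satisfies all the clues, so alpha ∉ F.

F = {charlie, india}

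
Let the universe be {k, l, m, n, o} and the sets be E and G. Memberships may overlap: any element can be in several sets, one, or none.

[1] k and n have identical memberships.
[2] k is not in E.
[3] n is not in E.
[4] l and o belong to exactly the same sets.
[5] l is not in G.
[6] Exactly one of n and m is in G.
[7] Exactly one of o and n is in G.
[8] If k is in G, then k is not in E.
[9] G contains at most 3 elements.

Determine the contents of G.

G = {k, n}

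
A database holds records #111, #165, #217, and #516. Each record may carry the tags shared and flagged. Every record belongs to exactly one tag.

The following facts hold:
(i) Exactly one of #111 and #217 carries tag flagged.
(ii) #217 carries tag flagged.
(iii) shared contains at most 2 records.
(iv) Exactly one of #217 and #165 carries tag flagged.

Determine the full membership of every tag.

shared = {#111, #165}; flagged = {#217, #516}

From (ii): #217 ∈ flagged.
(i) (exactly one): #111 ∉ flagged.
(iv) (exactly one): #165 ∉ flagged.
Only one tag left: #111 ∈ shared.
Only one tag left: #165 ∈ shared.
(iii): shared already has 2, so the rest are out.
Only one tag left: #516 ∈ flagged.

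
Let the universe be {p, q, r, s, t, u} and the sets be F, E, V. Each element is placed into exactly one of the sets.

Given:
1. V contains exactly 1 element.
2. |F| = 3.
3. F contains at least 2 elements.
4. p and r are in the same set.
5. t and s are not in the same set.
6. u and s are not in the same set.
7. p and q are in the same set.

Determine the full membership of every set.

F = {p, q, r}; E = {t, u}; V = {s}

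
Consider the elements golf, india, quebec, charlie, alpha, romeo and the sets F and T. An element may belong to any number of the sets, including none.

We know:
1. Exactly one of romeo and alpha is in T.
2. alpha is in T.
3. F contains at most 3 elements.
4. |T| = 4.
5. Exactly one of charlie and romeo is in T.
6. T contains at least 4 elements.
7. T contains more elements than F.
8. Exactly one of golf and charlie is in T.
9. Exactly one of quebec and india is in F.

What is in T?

From (2): alpha ∈ T.
(1) (exactly one): romeo ∉ T.
(5) (exactly one): charlie ∈ T.
(8) (exactly one): golf ∉ T.
(4): only 4 candidates remain for T, so all are in.

T = {alpha, charlie, india, quebec}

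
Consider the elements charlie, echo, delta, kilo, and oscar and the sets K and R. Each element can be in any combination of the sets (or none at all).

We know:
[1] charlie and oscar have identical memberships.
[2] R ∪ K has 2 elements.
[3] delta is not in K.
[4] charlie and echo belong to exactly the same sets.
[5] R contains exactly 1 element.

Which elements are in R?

R = {delta}

From (3): delta ∉ K.
Suppose charlie ∈ R: no assignment then satisfies all the clues, so charlie ∉ R.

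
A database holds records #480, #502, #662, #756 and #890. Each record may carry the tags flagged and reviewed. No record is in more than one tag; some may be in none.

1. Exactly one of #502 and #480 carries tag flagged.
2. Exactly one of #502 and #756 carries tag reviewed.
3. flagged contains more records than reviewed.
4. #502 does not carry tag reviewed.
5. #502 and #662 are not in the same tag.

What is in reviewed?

reviewed = {#756}

From (4): #502 ∉ reviewed.
(2) (exactly one): #756 ∈ reviewed.
Suppose #480 ∈ reviewed: no assignment then satisfies all the clues, so #480 ∉ reviewed.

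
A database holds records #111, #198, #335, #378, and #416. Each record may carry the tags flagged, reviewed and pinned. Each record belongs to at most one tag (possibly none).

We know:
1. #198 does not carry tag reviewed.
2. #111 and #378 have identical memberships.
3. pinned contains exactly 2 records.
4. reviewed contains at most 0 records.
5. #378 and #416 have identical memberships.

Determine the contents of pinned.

pinned = {#198, #335}

From (1): #198 ∉ reviewed.
(4): reviewed already has 0, so the rest are out.
Suppose #111 ∈ pinned: no assignment then satisfies all the clues, so #111 ∉ pinned.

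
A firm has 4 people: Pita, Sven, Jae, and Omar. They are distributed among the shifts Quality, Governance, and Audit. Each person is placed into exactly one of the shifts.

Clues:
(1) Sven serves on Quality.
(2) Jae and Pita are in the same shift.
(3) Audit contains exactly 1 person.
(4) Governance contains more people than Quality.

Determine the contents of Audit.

Audit = {Omar}

From (1): Sven ∈ Quality.
Suppose Pita ∈ Audit: no assignment then satisfies all the clues, so Pita ∉ Audit.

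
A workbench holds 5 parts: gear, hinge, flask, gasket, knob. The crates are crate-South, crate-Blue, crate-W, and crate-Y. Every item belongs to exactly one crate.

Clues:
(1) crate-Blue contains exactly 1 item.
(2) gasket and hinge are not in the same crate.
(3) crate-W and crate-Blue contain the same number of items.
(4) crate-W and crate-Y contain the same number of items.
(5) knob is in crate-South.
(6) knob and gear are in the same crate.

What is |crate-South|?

2

From (5): knob ∈ crate-South.
(6): gear matches knob: gear ∈ crate-South.
Suppose hinge ∈ crate-South: no assignment then satisfies all the clues, so hinge ∉ crate-South.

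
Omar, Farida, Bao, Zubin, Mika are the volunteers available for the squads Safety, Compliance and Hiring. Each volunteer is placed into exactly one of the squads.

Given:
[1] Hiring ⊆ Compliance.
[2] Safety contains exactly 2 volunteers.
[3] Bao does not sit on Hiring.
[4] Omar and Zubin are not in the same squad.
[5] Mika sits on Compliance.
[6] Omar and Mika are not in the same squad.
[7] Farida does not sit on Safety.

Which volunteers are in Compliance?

Compliance = {Farida, Mika, Zubin}

From (3): Bao ∉ Hiring.
From (5): Mika ∈ Compliance.
From (7): Farida ∉ Safety.
(6): Omar ∉ Compliance.
(1) contrapositive: Omar ∉ Hiring.
Only one squad left: Omar ∈ Safety.
(4): Zubin ∉ Safety.
(2): only 2 candidates remain for Safety, so all are in.
Suppose Farida ∉ Compliance: no assignment then satisfies all the clues, so Farida ∈ Compliance.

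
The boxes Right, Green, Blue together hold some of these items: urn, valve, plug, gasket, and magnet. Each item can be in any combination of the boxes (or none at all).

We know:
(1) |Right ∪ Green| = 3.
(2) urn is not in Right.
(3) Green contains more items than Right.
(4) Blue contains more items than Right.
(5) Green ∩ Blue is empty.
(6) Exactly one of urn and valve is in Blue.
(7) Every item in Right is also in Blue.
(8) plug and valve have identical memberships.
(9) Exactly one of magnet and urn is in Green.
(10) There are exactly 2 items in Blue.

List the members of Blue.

Blue = {gasket, urn}

From (2): urn ∉ Right.
Suppose urn ∉ Blue: no assignment then satisfies all the clues, so urn ∈ Blue.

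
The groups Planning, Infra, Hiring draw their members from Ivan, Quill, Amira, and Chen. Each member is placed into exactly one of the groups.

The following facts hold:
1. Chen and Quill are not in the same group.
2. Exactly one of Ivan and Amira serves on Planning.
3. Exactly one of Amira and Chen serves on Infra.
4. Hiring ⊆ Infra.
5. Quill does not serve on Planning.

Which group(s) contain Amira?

Amira: Infra

From (5): Quill ∉ Planning.
Suppose Amira ∈ Planning: no assignment then satisfies all the clues, so Amira ∉ Planning.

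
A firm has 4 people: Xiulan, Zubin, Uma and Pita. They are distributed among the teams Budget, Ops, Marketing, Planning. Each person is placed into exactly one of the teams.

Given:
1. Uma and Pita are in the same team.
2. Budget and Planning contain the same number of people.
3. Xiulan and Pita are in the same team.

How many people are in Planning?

0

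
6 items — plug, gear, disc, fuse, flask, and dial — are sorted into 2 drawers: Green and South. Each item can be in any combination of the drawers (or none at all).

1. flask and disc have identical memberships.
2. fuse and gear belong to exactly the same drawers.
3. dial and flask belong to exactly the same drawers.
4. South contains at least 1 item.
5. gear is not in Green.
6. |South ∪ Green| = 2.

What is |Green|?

0

From (5): gear ∉ Green.
(2): fuse matches gear: fuse ∉ Green.
Suppose plug ∈ Green: no assignment then satisfies all the clues, so plug ∉ Green.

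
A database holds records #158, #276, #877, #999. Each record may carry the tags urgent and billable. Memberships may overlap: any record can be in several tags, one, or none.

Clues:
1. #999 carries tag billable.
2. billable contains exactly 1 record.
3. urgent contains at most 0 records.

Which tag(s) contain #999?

#999: billable

From (1): #999 ∈ billable.
(2): billable already has 1, so the rest are out.
(3): urgent already has 0, so the rest are out.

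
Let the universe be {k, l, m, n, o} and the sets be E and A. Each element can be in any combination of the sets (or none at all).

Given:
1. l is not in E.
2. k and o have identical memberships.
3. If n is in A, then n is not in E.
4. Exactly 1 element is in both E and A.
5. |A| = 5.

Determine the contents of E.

E = {m}

From (1): l ∉ E.
(5): only 5 candidates remain for A, so all are in.
(3): n ∉ E.
Suppose k ∈ E: no assignment then satisfies all the clues, so k ∉ E.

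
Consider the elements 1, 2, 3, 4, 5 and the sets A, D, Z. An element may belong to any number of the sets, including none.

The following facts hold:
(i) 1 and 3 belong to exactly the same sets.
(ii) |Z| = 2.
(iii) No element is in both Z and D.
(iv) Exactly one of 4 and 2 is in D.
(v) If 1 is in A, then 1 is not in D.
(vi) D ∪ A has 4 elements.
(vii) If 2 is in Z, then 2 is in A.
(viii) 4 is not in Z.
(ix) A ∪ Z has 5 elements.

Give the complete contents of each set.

From (viii): 4 ∉ Z.
Suppose 1 ∉ A: no assignment then satisfies all the clues, so 1 ∈ A.

A = {1, 2, 3, 4}; D = {4}; Z = {2, 5}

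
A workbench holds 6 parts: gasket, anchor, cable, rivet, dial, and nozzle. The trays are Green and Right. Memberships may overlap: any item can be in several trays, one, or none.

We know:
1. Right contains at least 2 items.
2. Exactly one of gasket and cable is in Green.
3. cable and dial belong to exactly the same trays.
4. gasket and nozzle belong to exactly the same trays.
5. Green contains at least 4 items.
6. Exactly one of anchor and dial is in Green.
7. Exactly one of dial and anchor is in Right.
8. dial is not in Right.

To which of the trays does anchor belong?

anchor: Green, Right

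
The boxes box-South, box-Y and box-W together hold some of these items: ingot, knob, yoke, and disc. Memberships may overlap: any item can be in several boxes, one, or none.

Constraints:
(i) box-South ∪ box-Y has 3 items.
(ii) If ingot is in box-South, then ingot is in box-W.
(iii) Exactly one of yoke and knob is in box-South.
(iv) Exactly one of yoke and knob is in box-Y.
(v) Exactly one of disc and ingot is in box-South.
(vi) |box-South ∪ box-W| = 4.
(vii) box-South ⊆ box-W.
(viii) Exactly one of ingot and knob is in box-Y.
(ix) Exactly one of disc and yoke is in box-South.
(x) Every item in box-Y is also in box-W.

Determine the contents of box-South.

box-South = {ingot, yoke}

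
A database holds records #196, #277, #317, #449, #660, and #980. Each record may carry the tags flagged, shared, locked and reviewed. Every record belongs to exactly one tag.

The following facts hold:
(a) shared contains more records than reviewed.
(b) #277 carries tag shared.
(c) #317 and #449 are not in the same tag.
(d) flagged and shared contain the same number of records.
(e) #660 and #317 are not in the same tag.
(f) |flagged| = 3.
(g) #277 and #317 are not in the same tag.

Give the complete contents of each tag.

flagged = {#196, #317, #980}; shared = {#277, #449, #660}; locked = {}; reviewed = {}

From (b): #277 ∈ shared.
(g): #317 ∉ shared.
Suppose #196 ∉ flagged: no assignment then satisfies all the clues, so #196 ∈ flagged.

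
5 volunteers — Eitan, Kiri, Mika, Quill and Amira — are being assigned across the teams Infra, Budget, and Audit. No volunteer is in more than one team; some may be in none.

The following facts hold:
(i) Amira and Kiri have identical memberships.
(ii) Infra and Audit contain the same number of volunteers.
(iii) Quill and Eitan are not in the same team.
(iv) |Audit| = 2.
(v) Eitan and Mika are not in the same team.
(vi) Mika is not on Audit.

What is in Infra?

From (vi): Mika ∉ Audit.
Suppose Eitan ∈ Infra: no assignment then satisfies all the clues, so Eitan ∉ Infra.

Infra = {Mika, Quill}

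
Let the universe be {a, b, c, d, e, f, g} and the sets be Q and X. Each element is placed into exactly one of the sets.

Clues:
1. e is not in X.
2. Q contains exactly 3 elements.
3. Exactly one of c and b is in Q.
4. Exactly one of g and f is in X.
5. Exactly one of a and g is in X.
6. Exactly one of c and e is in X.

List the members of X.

From (1): e ∉ X.
(6) (exactly one): c ∈ X.
Only one set left: e ∈ Q.
(3) (exactly one): b ∈ Q.
Suppose a ∉ X: no assignment then satisfies all the clues, so a ∈ X.

X = {a, c, d, f}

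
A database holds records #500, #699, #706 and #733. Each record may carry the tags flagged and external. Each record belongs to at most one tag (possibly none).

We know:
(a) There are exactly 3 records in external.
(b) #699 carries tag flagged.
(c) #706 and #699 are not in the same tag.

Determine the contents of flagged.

From (b): #699 ∈ flagged.
(a): only 3 candidates remain for external, so all are in.

flagged = {#699}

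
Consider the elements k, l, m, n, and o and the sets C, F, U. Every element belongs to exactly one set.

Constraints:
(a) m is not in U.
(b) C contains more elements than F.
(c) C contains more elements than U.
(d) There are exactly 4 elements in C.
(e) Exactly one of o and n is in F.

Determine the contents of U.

U = {}

From (a): m ∉ U.
Suppose k ∈ U: no assignment then satisfies all the clues, so k ∉ U.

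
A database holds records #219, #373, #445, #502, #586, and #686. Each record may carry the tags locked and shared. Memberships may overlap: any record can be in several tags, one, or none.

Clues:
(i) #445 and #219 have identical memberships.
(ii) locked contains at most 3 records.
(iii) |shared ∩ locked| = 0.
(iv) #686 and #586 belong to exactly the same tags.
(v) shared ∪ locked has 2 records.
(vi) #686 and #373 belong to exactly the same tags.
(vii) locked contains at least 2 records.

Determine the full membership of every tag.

locked = {#219, #445}; shared = {}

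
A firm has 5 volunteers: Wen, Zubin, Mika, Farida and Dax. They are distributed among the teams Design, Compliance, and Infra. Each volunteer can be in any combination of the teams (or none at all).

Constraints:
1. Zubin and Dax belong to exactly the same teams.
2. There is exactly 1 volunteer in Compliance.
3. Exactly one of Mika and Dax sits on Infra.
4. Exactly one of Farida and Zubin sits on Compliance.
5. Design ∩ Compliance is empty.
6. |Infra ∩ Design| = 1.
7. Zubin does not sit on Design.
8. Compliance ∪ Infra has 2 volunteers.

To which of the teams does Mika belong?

From (7): Zubin ∉ Design.
(1): Dax matches Zubin: Dax ∉ Design.
Suppose Mika ∉ Design: no assignment then satisfies all the clues, so Mika ∈ Design.

Mika: Design, Infra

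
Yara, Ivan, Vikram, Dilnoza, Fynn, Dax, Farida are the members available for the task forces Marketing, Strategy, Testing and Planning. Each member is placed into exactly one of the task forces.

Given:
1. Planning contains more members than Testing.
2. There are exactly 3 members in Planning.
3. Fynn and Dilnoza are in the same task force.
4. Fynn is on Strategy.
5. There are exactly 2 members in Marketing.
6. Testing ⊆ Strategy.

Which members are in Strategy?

Strategy = {Dilnoza, Fynn}

From (4): Fynn ∈ Strategy.
(3): Dilnoza matches Fynn: Dilnoza ∉ Marketing.
(3): Dilnoza matches Fynn: Dilnoza ∈ Strategy.
Suppose Yara ∈ Strategy: no assignment then satisfies all the clues, so Yara ∉ Strategy.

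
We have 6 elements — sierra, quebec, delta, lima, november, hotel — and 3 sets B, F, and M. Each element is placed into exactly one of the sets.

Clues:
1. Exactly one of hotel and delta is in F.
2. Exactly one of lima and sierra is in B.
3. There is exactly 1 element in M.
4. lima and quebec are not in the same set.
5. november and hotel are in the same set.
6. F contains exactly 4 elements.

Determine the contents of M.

M = {delta}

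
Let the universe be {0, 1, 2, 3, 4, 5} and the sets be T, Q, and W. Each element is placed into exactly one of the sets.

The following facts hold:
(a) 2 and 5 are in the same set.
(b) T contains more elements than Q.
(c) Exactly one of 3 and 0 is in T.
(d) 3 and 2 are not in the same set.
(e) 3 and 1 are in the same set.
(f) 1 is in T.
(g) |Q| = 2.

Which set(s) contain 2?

From (f): 1 ∈ T.
(e): 3 matches 1: 3 ∈ T.
(c) (exactly one): 0 ∉ T.
(d): 2 ∉ T.
(a): 5 matches 2: 5 ∉ T.
Suppose 2 ∉ Q: no assignment then satisfies all the clues, so 2 ∈ Q.

2: Q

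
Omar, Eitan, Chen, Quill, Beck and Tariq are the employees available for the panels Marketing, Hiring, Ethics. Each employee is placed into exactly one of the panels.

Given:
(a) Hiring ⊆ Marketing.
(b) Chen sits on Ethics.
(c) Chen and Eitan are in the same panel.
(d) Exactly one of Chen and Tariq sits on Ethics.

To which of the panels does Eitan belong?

Eitan: Ethics

From (b): Chen ∈ Ethics.
(c): Eitan matches Chen: Eitan ∉ Marketing.
(c): Eitan matches Chen: Eitan ∉ Hiring.
(c): Eitan matches Chen: Eitan ∈ Ethics.
(d) (exactly one): Tariq ∉ Ethics.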